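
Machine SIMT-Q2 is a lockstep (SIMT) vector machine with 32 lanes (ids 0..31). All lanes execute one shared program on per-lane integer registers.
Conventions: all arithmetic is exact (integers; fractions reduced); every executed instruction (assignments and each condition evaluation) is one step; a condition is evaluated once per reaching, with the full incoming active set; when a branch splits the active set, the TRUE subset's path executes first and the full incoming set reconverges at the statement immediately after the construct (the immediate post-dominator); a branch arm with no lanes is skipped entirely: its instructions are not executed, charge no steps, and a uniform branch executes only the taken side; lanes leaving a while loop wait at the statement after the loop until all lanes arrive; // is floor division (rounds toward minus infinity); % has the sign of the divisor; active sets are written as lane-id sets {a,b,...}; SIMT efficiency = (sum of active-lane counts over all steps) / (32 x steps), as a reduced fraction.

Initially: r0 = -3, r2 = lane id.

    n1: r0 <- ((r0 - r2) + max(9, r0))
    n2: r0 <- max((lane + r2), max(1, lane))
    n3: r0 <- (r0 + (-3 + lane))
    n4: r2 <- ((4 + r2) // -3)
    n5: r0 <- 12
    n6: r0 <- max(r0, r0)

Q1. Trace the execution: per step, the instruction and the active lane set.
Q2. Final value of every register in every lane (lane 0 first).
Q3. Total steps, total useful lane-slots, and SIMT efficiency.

step 0: r0 <- ((r0 - r2) + max(9, r0)) {0,1,2,3,4,5,6,7,8,9,10,11,12,13,14,15,16,17,18,19,20,21,22,23,24,25,26,27,28,29,30,31}
step 1: r0 <- max((lane + r2), max(1, lane)) {0,1,2,3,4,5,6,7,8,9,10,11,12,13,14,15,16,17,18,19,20,21,22,23,24,25,26,27,28,29,30,31}
step 2: r0 <- (r0 + (-3 + lane))     {0,1,2,3,4,5,6,7,8,9,10,11,12,13,14,15,16,17,18,19,20,21,22,23,24,25,26,27,28,29,30,31}
step 3: r2 <- ((4 + r2) // -3)       {0,1,2,3,4,5,6,7,8,9,10,11,12,13,14,15,16,17,18,19,20,21,22,23,24,25,26,27,28,29,30,31}
step 4: r0 <- 12                     {0,1,2,3,4,5,6,7,8,9,10,11,12,13,14,15,16,17,18,19,20,21,22,23,24,25,26,27,28,29,30,31}
step 5: r0 <- max(r0, r0)            {0,1,2,3,4,5,6,7,8,9,10,11,12,13,14,15,16,17,18,19,20,21,22,23,24,25,26,27,28,29,30,31}

Answer: 6 steps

r0: 12,12,12,12,12,12,12,12,12,12,12,12,12,12,12,12,12,12,12,12,12,12,12,12,12,12,12,12,12,12,12,12
r2: -2,-2,-2,-3,-3,-3,-4,-4,-4,-5,-5,-5,-6,-6,-6,-7,-7,-7,-8,-8,-8,-9,-9,-9,-10,-10,-10,-11,-11,-11,-12,-12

steps = 6; useful = 192; efficiency = 192/192 = 1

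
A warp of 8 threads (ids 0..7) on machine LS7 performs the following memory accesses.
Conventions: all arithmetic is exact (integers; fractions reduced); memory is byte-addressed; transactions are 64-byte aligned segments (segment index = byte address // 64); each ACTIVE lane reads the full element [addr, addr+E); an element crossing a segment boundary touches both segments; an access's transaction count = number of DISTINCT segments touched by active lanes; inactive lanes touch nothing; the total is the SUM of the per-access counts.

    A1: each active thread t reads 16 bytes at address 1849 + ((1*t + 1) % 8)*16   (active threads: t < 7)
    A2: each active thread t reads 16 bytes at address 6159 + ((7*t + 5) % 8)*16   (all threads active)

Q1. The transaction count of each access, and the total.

A1: 2 transactions
A2: 3 transactions

Answer: 2,3; total 5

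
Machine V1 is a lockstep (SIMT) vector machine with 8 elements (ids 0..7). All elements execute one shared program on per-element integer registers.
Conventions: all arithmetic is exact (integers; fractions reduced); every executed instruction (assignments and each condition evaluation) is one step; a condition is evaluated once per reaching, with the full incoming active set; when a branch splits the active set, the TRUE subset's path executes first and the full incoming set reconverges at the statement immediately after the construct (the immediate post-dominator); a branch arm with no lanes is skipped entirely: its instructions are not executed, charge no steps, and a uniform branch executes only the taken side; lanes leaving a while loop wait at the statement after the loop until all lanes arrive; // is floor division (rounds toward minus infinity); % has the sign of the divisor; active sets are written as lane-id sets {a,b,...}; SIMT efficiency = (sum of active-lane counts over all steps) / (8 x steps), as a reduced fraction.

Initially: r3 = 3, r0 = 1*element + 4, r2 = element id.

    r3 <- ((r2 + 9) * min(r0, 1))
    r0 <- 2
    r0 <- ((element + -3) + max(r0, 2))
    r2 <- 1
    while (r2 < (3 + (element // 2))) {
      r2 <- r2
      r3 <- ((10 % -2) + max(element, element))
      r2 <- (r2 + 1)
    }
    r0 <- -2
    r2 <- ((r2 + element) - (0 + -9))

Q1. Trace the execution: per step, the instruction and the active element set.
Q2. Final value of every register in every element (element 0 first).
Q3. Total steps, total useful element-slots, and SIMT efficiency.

step 0: r3 <- ((r2 + 9) * min(r0, 1)) {0,1,2,3,4,5,6,7}
step 1: r0 <- 2                      {0,1,2,3,4,5,6,7}
step 2: r0 <- ((element + -3) + max(r0, 2)) {0,1,2,3,4,5,6,7}
step 3: r2 <- 1                      {0,1,2,3,4,5,6,7}
step 4: eval (r2 < (3 + (element // 2))) {0,1,2,3,4,5,6,7}
step 5: r2 <- r2                     {0,1,2,3,4,5,6,7}
step 6: r3 <- ((10 % -2) + max(element, element)) {0,1,2,3,4,5,6,7}
step 7: r2 <- (r2 + 1)               {0,1,2,3,4,5,6,7}
step 8: eval (r2 < (3 + (element // 2))) {0,1,2,3,4,5,6,7}
step 9: r2 <- r2                     {0,1,2,3,4,5,6,7}
step 10: r3 <- ((10 % -2) + max(element, element)) {0,1,2,3,4,5,6,7}
step 11: r2 <- (r2 + 1)               {0,1,2,3,4,5,6,7}
step 12: eval (r2 < (3 + (element // 2))) {0,1,2,3,4,5,6,7}
step 13: r2 <- r2                     {2,3,4,5,6,7}
step 14: r3 <- ((10 % -2) + max(element, element)) {2,3,4,5,6,7}
step 15: r2 <- (r2 + 1)               {2,3,4,5,6,7}
step 16: eval (r2 < (3 + (element // 2))) {2,3,4,5,6,7}
step 17: r2 <- r2                     {4,5,6,7}
step 18: r3 <- ((10 % -2) + max(element, element)) {4,5,6,7}
step 19: r2 <- (r2 + 1)               {4,5,6,7}
step 20: eval (r2 < (3 + (element // 2))) {4,5,6,7}
step 21: r2 <- r2                     {6,7}
step 22: r3 <- ((10 % -2) + max(element, element)) {6,7}
step 23: r2 <- (r2 + 1)               {6,7}
step 24: eval (r2 < (3 + (element // 2))) {6,7}
step 25: r0 <- -2                     {0,1,2,3,4,5,6,7}
step 26: r2 <- ((r2 + element) - (0 + -9)) {0,1,2,3,4,5,6,7}

Answer: 27 steps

r3: 0,1,2,3,4,5,6,7
r0: -2,-2,-2,-2,-2,-2,-2,-2
r2: 12,13,15,16,18,19,21,22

steps = 27; useful = 168; efficiency = 168/216 = 7/9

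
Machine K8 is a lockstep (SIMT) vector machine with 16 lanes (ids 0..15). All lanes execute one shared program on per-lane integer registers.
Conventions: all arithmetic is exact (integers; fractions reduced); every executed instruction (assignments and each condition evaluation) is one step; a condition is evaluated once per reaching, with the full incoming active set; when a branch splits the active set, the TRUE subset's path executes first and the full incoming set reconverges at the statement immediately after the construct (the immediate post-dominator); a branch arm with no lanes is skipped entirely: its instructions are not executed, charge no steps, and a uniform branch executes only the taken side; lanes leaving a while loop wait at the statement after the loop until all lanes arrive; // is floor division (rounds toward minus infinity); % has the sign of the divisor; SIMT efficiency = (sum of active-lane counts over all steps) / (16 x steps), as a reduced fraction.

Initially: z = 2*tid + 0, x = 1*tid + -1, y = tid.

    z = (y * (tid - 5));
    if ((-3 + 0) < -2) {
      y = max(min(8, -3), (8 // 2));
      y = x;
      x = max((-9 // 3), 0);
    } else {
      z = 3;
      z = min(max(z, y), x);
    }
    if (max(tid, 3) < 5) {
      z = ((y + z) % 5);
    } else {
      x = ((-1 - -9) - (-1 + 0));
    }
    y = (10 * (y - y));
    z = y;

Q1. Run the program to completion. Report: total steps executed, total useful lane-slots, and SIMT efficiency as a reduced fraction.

Answer: 10 steps, 144 useful, 9/10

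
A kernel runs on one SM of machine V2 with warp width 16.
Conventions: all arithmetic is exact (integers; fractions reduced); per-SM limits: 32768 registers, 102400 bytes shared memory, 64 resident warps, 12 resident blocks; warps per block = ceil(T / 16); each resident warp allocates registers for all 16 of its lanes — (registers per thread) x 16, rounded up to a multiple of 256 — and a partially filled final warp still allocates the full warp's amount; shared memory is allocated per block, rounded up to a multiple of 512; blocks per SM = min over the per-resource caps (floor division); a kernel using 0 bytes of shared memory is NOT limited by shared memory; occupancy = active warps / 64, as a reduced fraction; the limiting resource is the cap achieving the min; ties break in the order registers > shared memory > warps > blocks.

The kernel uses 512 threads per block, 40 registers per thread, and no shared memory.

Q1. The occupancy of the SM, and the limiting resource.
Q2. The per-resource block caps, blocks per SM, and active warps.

Answer: occupancy 1/2, limited by registers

registers: 1 block
shared memory: no limit (kernel uses none)
warps: 2 blocks
blocks: 12 blocks

Answer: 1 block, 32 active warps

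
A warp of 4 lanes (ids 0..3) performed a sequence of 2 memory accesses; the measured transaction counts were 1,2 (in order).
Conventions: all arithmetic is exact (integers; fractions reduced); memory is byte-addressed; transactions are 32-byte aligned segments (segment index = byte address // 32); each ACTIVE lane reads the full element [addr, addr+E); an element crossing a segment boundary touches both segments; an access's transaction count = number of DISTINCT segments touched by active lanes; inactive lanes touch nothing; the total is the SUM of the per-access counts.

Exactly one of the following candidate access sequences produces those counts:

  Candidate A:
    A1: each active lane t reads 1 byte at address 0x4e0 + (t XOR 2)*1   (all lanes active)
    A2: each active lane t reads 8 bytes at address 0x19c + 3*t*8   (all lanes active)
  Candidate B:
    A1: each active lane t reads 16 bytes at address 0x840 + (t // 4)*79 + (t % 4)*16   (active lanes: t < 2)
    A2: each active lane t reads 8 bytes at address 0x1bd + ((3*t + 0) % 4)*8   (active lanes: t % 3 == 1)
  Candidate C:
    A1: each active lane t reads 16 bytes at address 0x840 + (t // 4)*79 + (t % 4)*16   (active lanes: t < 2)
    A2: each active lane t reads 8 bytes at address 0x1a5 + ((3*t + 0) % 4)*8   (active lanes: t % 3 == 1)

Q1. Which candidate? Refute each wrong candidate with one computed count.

A: A2 gives 4 transactions, not 2
B: A2 gives 1 transaction, not 2
C: all counts match (1,2)

Answer: C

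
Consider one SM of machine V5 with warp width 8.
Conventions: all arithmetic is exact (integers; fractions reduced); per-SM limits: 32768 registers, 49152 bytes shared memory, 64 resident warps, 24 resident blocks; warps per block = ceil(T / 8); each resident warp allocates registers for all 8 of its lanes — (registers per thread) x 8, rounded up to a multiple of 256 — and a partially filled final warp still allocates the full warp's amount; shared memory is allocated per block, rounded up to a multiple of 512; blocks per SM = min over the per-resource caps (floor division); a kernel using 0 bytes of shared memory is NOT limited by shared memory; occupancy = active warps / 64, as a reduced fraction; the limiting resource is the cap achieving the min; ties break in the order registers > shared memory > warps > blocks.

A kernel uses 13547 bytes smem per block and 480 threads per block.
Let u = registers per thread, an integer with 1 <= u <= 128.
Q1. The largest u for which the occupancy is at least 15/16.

Answer: u = 64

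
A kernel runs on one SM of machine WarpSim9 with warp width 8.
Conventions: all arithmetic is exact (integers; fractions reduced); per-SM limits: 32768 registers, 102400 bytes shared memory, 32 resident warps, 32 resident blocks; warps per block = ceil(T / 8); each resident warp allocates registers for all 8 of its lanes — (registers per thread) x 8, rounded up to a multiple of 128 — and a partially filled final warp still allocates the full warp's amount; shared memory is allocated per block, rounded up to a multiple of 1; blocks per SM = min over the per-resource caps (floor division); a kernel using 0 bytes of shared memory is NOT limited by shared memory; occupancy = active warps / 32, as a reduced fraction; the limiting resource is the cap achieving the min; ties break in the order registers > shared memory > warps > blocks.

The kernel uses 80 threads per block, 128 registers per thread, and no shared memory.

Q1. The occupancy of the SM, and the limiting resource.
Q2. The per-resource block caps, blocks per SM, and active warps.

Answer: occupancy 15/16, limited by registers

registers: 3 blocks
shared memory: no limit (kernel uses none)
warps: 3 blocks
blocks: 32 blocks

Answer: 3 blocks, 30 active warps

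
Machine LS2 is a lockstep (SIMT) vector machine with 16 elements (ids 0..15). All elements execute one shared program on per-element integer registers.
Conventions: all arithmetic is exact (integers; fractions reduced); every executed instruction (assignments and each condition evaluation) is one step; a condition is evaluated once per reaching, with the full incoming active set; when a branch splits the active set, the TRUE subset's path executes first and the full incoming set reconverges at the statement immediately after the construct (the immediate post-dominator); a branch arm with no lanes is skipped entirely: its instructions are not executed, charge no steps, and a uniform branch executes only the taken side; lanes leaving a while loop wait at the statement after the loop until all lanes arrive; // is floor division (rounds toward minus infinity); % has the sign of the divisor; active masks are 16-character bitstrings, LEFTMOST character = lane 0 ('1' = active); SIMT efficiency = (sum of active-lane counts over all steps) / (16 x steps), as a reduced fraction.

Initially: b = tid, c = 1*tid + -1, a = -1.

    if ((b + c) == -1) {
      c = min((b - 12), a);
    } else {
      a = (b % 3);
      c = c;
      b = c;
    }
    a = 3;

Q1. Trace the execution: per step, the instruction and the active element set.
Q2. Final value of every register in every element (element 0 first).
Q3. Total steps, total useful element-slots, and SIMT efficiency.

step 0: eval ((b + c) == -1)         1111111111111111
step 1: c <- min((b - 12), a)        1000000000000000
step 2: a <- (b % 3)                 0111111111111111
step 3: c <- c                       0111111111111111
step 4: b <- c                       0111111111111111
step 5: a <- 3                       1111111111111111

Answer: 6 steps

b: 0,0,1,2,3,4,5,6,7,8,9,10,11,12,13,14
c: -12,0,1,2,3,4,5,6,7,8,9,10,11,12,13,14
a: 3,3,3,3,3,3,3,3,3,3,3,3,3,3,3,3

steps = 6; useful = 78; efficiency = 78/96 = 13/16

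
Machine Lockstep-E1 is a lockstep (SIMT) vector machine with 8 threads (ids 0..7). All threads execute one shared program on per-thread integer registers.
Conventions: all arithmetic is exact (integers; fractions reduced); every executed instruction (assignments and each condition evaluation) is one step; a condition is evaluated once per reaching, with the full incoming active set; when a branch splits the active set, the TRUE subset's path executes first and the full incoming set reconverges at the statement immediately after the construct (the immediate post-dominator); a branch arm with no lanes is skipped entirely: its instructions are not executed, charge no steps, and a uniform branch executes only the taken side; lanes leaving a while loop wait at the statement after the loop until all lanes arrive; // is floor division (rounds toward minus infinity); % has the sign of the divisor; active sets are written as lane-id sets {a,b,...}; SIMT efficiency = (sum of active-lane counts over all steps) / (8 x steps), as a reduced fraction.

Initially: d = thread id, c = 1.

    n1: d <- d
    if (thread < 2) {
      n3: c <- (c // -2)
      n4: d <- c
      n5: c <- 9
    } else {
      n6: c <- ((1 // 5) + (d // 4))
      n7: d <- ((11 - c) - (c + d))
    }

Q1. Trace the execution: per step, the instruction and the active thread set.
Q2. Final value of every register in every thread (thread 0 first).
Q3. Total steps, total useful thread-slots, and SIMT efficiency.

step 0: d <- d                       {0,1,2,3,4,5,6,7}
step 1: eval (thread < 2)            {0,1,2,3,4,5,6,7}
step 2: c <- (c // -2)               {0,1}
step 3: d <- c                       {0,1}
step 4: c <- 9                       {0,1}
step 5: c <- ((1 // 5) + (d // 4))   {2,3,4,5,6,7}
step 6: d <- ((11 - c) - (c + d))    {2,3,4,5,6,7}

Answer: 7 steps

d: -1,-1,9,8,5,4,3,2
c: 9,9,0,0,1,1,1,1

steps = 7; useful = 34; efficiency = 34/56 = 17/28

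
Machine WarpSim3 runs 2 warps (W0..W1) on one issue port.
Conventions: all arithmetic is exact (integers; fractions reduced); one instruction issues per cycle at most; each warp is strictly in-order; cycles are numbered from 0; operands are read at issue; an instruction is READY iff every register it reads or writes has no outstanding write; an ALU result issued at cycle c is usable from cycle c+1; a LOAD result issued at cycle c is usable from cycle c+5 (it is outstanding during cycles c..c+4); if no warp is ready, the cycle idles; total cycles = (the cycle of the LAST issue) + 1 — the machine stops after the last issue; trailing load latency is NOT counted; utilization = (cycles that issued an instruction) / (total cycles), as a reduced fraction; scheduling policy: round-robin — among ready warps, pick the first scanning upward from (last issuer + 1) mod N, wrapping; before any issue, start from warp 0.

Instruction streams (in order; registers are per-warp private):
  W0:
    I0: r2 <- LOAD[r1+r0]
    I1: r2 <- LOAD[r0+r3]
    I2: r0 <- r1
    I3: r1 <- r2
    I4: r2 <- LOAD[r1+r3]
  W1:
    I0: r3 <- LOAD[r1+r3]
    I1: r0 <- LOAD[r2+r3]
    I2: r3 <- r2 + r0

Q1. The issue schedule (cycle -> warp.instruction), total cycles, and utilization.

cycle 0: W0.I0
cycle 1: W1.I0
cycle 2: idle
cycle 3: idle
cycle 4: idle
cycle 5: W0.I1
cycle 6: W1.I1
cycle 7: W0.I2
cycle 8: idle
cycle 9: idle
cycle 10: W0.I3
cycle 11: W1.I2
cycle 12: W0.I4

Answer: 13 cycles, utilization 8/13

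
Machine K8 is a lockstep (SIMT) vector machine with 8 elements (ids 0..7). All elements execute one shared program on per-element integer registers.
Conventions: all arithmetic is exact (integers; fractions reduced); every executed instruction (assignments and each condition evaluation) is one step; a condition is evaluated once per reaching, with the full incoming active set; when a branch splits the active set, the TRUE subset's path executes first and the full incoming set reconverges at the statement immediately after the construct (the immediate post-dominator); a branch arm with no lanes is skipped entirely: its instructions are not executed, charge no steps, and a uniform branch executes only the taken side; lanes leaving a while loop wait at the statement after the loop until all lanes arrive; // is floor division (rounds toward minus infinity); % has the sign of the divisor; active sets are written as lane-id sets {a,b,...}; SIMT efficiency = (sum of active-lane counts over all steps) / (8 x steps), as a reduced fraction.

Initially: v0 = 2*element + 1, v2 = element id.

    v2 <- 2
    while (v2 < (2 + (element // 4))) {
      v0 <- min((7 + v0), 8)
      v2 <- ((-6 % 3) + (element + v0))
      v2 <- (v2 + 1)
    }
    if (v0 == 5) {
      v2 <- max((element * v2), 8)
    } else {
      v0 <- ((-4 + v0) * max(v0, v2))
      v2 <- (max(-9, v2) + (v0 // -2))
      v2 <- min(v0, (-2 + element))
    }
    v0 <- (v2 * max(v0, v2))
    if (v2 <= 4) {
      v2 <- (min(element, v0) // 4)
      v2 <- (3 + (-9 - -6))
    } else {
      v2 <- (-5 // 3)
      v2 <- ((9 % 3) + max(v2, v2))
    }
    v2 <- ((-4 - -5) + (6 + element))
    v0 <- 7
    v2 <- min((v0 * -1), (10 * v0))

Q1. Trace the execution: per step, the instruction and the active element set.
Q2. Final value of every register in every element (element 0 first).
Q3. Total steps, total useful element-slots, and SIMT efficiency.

step 0: v2 <- 2                      {0,1,2,3,4,5,6,7}
step 1: eval (v2 < (2 + (element // 4))) {0,1,2,3,4,5,6,7}
step 2: v0 <- min((7 + v0), 8)       {4,5,6,7}
step 3: v2 <- ((-6 % 3) + (element + v0)) {4,5,6,7}
step 4: v2 <- (v2 + 1)               {4,5,6,7}
step 5: eval (v2 < (2 + (element // 4))) {4,5,6,7}
step 6: eval (v0 == 5)               {0,1,2,3,4,5,6,7}
step 7: v2 <- max((element * v2), 8) {2}
step 8: v0 <- ((-4 + v0) * max(v0, v2)) {0,1,3,4,5,6,7}
step 9: v2 <- (max(-9, v2) + (v0 // -2)) {0,1,3,4,5,6,7}
step 10: v2 <- min(v0, (-2 + element)) {0,1,3,4,5,6,7}
step 11: v0 <- (v2 * max(v0, v2))     {0,1,2,3,4,5,6,7}
step 12: eval (v2 <= 4)               {0,1,2,3,4,5,6,7}
step 13: v2 <- (min(element, v0) // 4) {0,1,3,4,5,6}
step 14: v2 <- (3 + (-9 - -6))        {0,1,3,4,5,6}
step 15: v2 <- (-5 // 3)              {2,7}
step 16: v2 <- ((9 % 3) + max(v2, v2)) {2,7}
step 17: v2 <- ((-4 - -5) + (6 + element)) {0,1,2,3,4,5,6,7}
step 18: v0 <- 7                      {0,1,2,3,4,5,6,7}
step 19: v2 <- min((v0 * -1), (10 * v0)) {0,1,2,3,4,5,6,7}

Answer: 20 steps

v0: 7,7,7,7,7,7,7,7
v2: -7,-7,-7,-7,-7,-7,-7,-7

steps = 20; useful = 118; efficiency = 118/160 = 59/80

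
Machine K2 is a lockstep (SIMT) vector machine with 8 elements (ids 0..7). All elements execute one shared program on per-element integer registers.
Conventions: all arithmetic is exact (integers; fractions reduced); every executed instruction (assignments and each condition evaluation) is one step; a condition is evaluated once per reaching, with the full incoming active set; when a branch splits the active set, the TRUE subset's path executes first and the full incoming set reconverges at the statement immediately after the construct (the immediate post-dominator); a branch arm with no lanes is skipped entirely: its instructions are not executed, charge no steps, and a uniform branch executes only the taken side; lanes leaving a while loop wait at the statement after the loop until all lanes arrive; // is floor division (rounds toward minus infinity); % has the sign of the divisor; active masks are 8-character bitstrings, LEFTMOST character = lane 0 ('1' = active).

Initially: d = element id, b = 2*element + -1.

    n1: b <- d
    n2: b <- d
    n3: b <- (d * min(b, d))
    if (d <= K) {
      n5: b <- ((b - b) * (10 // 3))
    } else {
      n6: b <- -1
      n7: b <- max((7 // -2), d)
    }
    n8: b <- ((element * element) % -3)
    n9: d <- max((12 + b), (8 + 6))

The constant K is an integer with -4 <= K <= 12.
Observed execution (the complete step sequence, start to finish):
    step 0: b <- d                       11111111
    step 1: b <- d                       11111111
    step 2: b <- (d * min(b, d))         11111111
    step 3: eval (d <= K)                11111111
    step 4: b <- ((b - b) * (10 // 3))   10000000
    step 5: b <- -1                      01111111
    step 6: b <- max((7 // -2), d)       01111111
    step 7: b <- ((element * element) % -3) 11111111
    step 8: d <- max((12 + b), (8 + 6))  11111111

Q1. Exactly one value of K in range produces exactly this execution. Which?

Answer: K = 0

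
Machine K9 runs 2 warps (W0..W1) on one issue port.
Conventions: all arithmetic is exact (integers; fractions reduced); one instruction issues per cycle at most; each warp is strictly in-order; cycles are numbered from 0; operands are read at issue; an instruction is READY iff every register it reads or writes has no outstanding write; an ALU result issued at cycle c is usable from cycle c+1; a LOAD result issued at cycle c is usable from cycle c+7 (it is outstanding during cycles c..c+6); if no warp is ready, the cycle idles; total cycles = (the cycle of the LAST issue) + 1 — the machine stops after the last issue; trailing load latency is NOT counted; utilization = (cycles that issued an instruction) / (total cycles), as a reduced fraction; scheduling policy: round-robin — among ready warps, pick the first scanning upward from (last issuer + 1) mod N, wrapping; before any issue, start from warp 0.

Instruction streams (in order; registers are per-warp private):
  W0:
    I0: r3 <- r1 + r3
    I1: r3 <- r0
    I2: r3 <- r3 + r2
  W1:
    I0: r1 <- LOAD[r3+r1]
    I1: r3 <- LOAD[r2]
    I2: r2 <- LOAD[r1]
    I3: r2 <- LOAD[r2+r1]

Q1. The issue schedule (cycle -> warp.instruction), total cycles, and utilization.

cycle 0: W0.I0
cycle 1: W1.I0
cycle 2: W0.I1
cycle 3: W1.I1
cycle 4: W0.I2
cycle 5: idle
cycle 6: idle
cycle 7: idle
cycle 8: W1.I2
cycle 9: idle
cycle 10: idle
cycle 11: idle
cycle 12: idle
cycle 13: idle
cycle 14: idle
cycle 15: W1.I3

Answer: 16 cycles, utilization 7/16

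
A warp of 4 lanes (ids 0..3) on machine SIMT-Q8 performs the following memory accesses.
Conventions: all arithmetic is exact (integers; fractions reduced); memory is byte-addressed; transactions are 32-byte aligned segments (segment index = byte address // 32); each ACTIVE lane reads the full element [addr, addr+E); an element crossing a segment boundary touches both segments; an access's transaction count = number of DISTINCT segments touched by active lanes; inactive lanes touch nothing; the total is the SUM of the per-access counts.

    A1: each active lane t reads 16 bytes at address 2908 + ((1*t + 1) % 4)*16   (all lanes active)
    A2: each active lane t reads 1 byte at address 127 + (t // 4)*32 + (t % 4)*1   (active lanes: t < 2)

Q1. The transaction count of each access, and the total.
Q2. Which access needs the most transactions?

A1: 3 transactions
A2: 2 transactions

Answer: 3,2; total 5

Answer: A1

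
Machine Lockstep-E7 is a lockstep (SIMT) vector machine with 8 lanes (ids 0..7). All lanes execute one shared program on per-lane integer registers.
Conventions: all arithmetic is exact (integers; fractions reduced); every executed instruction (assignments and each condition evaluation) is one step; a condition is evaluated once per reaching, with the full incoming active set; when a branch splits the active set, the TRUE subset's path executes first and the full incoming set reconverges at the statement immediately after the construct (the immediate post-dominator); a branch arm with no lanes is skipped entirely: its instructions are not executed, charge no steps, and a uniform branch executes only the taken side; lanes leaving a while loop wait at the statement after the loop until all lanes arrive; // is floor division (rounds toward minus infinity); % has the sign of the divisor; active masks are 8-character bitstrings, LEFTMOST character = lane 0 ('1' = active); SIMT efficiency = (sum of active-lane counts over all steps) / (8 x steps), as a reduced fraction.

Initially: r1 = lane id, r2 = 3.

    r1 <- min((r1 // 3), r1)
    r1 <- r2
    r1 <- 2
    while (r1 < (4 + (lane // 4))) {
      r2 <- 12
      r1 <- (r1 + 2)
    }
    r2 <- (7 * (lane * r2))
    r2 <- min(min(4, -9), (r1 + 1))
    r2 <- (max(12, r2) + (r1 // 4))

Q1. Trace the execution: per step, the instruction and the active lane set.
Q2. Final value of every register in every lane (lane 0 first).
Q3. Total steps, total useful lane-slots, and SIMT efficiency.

step 0: r1 <- min((r1 // 3), r1)     11111111
step 1: r1 <- r2                     11111111
step 2: r1 <- 2                      11111111
step 3: eval (r1 < (4 + (lane // 4))) 11111111
step 4: r2 <- 12                     11111111
step 5: r1 <- (r1 + 2)               11111111
step 6: eval (r1 < (4 + (lane // 4))) 11111111
step 7: r2 <- 12                     00001111
step 8: r1 <- (r1 + 2)               00001111
step 9: eval (r1 < (4 + (lane // 4))) 00001111
step 10: r2 <- (7 * (lane * r2))      11111111
step 11: r2 <- min(min(4, -9), (r1 + 1)) 11111111
step 12: r2 <- (max(12, r2) + (r1 // 4)) 11111111

Answer: 13 steps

r1: 4,4,4,4,6,6,6,6
r2: 13,13,13,13,13,13,13,13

steps = 13; useful = 92; efficiency = 92/104 = 23/26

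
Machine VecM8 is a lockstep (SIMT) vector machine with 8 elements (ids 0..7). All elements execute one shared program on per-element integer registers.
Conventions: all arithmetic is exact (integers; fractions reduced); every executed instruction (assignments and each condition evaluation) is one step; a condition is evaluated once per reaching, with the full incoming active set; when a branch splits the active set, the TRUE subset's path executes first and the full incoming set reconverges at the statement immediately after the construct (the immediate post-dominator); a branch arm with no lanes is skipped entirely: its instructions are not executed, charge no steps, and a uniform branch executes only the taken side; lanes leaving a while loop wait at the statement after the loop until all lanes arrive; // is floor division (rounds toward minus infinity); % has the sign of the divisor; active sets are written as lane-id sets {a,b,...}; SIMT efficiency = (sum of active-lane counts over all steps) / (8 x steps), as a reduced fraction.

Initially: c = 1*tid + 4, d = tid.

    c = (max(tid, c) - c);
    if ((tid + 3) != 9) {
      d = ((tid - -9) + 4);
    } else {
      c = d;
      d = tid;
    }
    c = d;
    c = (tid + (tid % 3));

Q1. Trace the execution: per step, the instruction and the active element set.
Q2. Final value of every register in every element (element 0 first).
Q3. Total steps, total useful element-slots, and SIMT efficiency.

step 0: c <- (max(tid, c) - c)       {0,1,2,3,4,5,6,7}
step 1: eval ((tid + 3) != 9)        {0,1,2,3,4,5,6,7}
step 2: d <- ((tid - -9) + 4)        {0,1,2,3,4,5,7}
step 3: c <- d                       {6}
step 4: d <- tid                     {6}
step 5: c <- d                       {0,1,2,3,4,5,6,7}
step 6: c <- (tid + (tid % 3))       {0,1,2,3,4,5,6,7}

Answer: 7 steps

c: 0,2,4,3,5,7,6,8
d: 13,14,15,16,17,18,6,20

steps = 7; useful = 41; efficiency = 41/56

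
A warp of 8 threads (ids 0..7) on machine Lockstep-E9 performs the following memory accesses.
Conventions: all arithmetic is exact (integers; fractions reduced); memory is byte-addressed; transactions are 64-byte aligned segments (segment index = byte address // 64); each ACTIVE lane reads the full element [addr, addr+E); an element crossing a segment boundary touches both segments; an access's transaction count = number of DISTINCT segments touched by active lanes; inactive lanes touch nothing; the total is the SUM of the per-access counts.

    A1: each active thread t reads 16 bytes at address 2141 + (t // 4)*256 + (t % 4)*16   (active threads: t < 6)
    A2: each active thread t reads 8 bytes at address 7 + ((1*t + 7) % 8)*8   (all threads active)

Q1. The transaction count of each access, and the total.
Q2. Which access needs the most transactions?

A1: 3 transactions
A2: 2 transactions

Answer: 3,2; total 5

Answer: A1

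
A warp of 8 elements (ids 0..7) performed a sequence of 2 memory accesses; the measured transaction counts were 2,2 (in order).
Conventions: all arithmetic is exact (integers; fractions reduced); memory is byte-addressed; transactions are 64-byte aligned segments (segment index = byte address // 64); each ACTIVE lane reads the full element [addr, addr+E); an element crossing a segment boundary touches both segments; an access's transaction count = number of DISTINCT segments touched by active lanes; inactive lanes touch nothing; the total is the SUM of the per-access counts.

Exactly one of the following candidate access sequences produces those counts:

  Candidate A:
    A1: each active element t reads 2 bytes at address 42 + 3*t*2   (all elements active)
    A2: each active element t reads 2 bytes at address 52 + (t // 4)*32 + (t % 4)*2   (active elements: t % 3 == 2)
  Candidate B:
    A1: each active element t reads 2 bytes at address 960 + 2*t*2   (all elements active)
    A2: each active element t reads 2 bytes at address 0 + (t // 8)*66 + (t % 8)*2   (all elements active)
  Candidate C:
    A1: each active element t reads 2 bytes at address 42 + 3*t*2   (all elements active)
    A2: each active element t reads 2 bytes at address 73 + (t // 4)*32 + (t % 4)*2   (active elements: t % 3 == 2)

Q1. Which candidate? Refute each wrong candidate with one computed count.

B: A1 gives 1 transaction, not 2
C: A2 gives 1 transaction, not 2
A: all counts match (2,2)

Answer: A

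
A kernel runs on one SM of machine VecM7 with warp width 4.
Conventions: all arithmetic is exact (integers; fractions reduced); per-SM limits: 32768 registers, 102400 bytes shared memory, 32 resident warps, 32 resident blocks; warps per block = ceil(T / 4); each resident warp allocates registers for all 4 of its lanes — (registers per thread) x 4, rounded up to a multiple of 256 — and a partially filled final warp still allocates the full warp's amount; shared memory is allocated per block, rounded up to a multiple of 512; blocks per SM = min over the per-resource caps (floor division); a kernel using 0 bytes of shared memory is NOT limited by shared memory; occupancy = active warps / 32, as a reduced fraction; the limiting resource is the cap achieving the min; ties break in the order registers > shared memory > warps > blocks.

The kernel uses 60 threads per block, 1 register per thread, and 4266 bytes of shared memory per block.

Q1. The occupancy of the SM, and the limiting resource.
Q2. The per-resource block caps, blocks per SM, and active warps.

Answer: occupancy 15/16, limited by warps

registers: 8 blocks
shared memory: 22 blocks
warps: 2 blocks
blocks: 32 blocks

Answer: 2 blocks, 30 active warps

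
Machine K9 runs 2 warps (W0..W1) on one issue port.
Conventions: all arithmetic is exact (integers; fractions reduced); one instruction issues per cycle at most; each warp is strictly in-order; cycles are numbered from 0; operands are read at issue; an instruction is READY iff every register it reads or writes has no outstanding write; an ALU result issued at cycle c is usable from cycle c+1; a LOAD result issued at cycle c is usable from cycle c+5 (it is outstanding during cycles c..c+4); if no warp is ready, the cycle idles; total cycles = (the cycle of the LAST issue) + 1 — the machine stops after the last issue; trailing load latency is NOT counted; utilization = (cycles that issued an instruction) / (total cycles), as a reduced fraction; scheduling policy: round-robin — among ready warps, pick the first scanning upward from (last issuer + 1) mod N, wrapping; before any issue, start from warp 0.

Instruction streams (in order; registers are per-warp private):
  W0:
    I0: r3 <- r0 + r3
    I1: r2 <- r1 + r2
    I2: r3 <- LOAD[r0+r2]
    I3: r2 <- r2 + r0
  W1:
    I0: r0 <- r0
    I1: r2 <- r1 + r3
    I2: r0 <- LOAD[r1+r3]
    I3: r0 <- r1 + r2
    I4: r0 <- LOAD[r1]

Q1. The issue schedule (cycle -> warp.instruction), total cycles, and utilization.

cycle 0: W0.I0
cycle 1: W1.I0
cycle 2: W0.I1
cycle 3: W1.I1
cycle 4: W0.I2
cycle 5: W1.I2
cycle 6: W0.I3
cycle 7: idle
cycle 8: idle
cycle 9: idle
cycle 10: W1.I3
cycle 11: W1.I4

Answer: 12 cycles, utilization 3/4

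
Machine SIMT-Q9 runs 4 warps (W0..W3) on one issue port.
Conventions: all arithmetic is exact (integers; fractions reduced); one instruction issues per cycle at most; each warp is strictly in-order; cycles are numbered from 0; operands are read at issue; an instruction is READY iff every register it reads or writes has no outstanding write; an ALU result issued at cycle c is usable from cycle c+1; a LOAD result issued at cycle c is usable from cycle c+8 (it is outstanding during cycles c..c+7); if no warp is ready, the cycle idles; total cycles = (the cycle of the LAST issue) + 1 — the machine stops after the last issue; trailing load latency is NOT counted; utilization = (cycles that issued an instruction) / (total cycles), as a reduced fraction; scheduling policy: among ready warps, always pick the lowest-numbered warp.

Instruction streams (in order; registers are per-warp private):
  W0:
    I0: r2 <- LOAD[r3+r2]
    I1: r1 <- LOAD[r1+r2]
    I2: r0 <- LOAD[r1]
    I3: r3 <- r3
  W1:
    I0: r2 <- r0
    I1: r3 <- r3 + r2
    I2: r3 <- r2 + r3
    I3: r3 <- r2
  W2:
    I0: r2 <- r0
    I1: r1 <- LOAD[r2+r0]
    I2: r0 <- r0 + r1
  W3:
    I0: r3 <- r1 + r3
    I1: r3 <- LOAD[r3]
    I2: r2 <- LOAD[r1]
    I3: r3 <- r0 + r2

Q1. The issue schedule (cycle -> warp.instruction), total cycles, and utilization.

cycle 0: W0.I0
cycle 1: W1.I0
cycle 2: W1.I1
cycle 3: W1.I2
cycle 4: W1.I3
cycle 5: W2.I0
cycle 6: W2.I1
cycle 7: W3.I0
cycle 8: W0.I1
cycle 9: W3.I1
cycle 10: W3.I2
cycle 11: idle
cycle 12: idle
cycle 13: idle
cycle 14: W2.I2
cycle 15: idle
cycle 16: W0.I2
cycle 17: W0.I3
cycle 18: W3.I3

Answer: 19 cycles, utilization 15/19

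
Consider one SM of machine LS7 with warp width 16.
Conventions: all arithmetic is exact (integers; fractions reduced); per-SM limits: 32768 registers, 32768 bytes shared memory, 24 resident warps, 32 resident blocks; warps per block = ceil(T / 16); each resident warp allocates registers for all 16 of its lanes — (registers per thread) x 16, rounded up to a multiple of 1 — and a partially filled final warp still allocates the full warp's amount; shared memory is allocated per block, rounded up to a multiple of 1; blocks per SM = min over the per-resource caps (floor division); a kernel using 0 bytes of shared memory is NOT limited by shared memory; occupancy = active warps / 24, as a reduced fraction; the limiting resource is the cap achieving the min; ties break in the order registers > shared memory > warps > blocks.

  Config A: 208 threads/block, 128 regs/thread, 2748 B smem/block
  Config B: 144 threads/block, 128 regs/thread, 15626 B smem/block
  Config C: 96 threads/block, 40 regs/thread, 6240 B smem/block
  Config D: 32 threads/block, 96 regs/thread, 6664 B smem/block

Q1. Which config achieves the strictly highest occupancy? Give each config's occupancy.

occupancies: A 13/24, B 3/8, C 1, D 1/3

Answer: C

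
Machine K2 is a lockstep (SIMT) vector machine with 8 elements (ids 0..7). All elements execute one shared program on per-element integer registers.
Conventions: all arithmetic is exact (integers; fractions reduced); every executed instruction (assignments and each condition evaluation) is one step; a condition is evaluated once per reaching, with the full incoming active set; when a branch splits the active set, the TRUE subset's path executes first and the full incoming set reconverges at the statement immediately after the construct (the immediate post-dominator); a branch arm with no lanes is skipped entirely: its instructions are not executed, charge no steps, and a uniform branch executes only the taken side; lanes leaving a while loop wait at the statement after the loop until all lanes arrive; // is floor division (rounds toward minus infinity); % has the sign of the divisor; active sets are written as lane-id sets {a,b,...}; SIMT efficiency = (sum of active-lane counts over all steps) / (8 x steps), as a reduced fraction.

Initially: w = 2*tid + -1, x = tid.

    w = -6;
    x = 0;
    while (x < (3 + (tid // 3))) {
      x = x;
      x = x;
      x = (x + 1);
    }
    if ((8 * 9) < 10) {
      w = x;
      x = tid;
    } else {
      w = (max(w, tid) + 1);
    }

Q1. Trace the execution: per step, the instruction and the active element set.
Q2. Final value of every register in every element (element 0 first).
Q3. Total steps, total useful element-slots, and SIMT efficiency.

step 0: w <- -6                      {0,1,2,3,4,5,6,7}
step 1: x <- 0                       {0,1,2,3,4,5,6,7}
step 2: eval (x < (3 + (tid // 3)))  {0,1,2,3,4,5,6,7}
step 3: x <- x                       {0,1,2,3,4,5,6,7}
step 4: x <- x                       {0,1,2,3,4,5,6,7}
step 5: x <- (x + 1)                 {0,1,2,3,4,5,6,7}
step 6: eval (x < (3 + (tid // 3)))  {0,1,2,3,4,5,6,7}
step 7: x <- x                       {0,1,2,3,4,5,6,7}
step 8: x <- x                       {0,1,2,3,4,5,6,7}
step 9: x <- (x + 1)                 {0,1,2,3,4,5,6,7}
step 10: eval (x < (3 + (tid // 3)))  {0,1,2,3,4,5,6,7}
step 11: x <- x                       {0,1,2,3,4,5,6,7}
step 12: x <- x                       {0,1,2,3,4,5,6,7}
step 13: x <- (x + 1)                 {0,1,2,3,4,5,6,7}
step 14: eval (x < (3 + (tid // 3)))  {0,1,2,3,4,5,6,7}
step 15: x <- x                       {3,4,5,6,7}
step 16: x <- x                       {3,4,5,6,7}
step 17: x <- (x + 1)                 {3,4,5,6,7}
step 18: eval (x < (3 + (tid // 3)))  {3,4,5,6,7}
step 19: x <- x                       {6,7}
step 20: x <- x                       {6,7}
step 21: x <- (x + 1)                 {6,7}
step 22: eval (x < (3 + (tid // 3)))  {6,7}
step 23: eval ((8 * 9) < 10)          {0,1,2,3,4,5,6,7}
step 24: w <- (max(w, tid) + 1)       {0,1,2,3,4,5,6,7}

Answer: 25 steps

w: 1,2,3,4,5,6,7,8
x: 3,3,3,4,4,4,5,5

steps = 25; useful = 164; efficiency = 164/200 = 41/50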